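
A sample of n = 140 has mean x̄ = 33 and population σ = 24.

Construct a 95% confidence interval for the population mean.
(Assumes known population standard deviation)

Confidence level: 95%, α = 0.05
z_0.025 = 1.960
SE = σ/√n = 24/√140 = 2.0284
Margin of error = 1.960 × 2.0284 = 3.9757
CI: x̄ ± margin = 33 ± 3.9757
CI: (29.0243, 36.9757)

Answer: (29.0243, 36.9757)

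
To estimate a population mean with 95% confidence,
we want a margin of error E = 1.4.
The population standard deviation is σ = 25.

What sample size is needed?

z_0.025 = 1.960
n = (z×σ/E)² = (1.960×25/1.4)²
n = 1225.0000
Already a whole number: n = 1225

Answer: n = 1225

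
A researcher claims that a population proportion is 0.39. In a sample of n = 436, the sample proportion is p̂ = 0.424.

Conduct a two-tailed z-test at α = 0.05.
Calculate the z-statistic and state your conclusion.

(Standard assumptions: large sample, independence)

H₀: p = 0.39, H₁: p ≠ 0.39
Standard error: SE = √(p₀(1-p₀)/n) = √(0.39×0.61/436) = 0.023359
z-statistic: z = (p̂ - p₀)/SE = (0.424 - 0.39)/0.023359 = 1.4555
Critical value: z_0.025 = ±1.960
p-value = 0.1455
Decision: fail to reject H₀ at α = 0.05

Answer: z = 1.4555, fail to reject H₀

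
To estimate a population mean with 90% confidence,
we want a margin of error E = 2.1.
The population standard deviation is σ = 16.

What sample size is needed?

z_0.05 = 1.645
n = (z×σ/E)² = (1.645×16/2.1)²
n = 157.0844
Round up: n = 158

Answer: n = 158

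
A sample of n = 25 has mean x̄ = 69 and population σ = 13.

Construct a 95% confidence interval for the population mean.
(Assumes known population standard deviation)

Confidence level: 95%, α = 0.05
z_0.025 = 1.960
SE = σ/√n = 13/√25 = 2.6000
Margin of error = 1.960 × 2.6000 = 5.0960
CI: x̄ ± margin = 69 ± 5.0960
CI: (63.9040, 74.0960)

Answer: (63.9040, 74.0960)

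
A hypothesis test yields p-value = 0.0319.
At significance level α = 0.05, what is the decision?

Answer: reject H₀

Derivation:
Compare p-value to α:
0.0319 < 0.05
Decision: reject H₀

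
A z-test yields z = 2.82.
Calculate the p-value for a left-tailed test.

For z = 2.82:
p = P(Z < 2.82) = Φ(2.82) = 0.9976

Answer: p-value ≈ 0.9976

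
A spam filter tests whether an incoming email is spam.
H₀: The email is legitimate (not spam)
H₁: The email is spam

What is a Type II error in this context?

Answer: Letting a spam email through to the inbox

Derivation:
Type I error: rejecting H₀ when it is actually true (false positive).
Type II error: failing to reject H₀ when H₁ is actually true (false negative).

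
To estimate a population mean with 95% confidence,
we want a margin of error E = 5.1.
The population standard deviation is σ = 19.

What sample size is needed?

Answer: n = 54

Derivation:
z_0.025 = 1.960
n = (z×σ/E)² = (1.960×19/5.1)²
n = 53.3186
Round up: n = 54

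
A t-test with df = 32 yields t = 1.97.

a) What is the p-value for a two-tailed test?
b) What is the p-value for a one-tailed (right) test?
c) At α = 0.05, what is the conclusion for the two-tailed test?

Answer: a) 0.0575, b) 0.0288, c) fail to reject H₀

Derivation:
Using t-distribution with df = 32:
a) Two-tailed: p = 2×P(T > 1.97) = 0.0575
b) One-tailed: p = P(T > 1.97) = 0.0288
c) 0.0575 ≥ 0.05, fail to reject H₀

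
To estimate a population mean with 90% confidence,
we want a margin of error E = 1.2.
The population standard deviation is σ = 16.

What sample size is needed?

z_0.05 = 1.645
n = (z×σ/E)² = (1.645×16/1.2)²
n = 481.0711
Round up: n = 482

Answer: n = 482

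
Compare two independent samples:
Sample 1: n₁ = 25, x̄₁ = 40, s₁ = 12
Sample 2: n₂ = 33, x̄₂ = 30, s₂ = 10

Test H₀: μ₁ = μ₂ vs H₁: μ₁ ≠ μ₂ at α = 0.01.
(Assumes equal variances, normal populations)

Pooled variance: s²_p = [24×12² + 32×10²]/(56) = 118.8571
s_p = 10.9022
SE = s_p×√(1/n₁ + 1/n₂) = 10.9022×√(1/25 + 1/33) = 2.8907
t = (x̄₁ - x̄₂)/SE = (40 - 30)/2.8907 = 3.4594
df = 56, t-critical = ±2.667
Decision: reject H₀

Answer: t = 3.4594, reject H₀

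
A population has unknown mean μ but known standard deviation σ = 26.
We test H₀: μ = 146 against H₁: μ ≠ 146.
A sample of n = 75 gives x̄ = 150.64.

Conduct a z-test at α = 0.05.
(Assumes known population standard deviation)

Standard error: SE = σ/√n = 26/√75 = 3.0022
z-statistic: z = (x̄ - μ₀)/SE = (150.64 - 146)/3.0022 = 1.5455
Critical value: ±1.960
p-value = 0.1222
Decision: fail to reject H₀

Answer: z = 1.5455, fail to reject H₀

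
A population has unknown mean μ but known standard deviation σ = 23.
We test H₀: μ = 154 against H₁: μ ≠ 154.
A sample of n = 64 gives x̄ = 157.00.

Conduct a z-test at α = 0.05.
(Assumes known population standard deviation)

Standard error: SE = σ/√n = 23/√64 = 2.8750
z-statistic: z = (x̄ - μ₀)/SE = (157.00 - 154)/2.8750 = 1.0435
Critical value: ±1.960
p-value = 0.2967
Decision: fail to reject H₀

Answer: z = 1.0435, fail to reject H₀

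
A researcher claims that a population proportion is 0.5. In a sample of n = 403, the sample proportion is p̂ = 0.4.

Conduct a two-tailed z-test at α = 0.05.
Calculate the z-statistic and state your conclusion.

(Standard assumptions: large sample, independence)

Answer: z = -4.0149, reject H₀

Derivation:
H₀: p = 0.5, H₁: p ≠ 0.5
Standard error: SE = √(p₀(1-p₀)/n) = √(0.5×0.5/403) = 0.024907
z-statistic: z = (p̂ - p₀)/SE = (0.4 - 0.5)/0.024907 = -4.0149
Critical value: z_0.025 = ±1.960
p-value = 0.0001
Decision: reject H₀ at α = 0.05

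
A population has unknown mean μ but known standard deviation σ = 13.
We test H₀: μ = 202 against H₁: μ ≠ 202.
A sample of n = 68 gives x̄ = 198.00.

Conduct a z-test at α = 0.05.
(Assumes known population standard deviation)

Standard error: SE = σ/√n = 13/√68 = 1.5765
z-statistic: z = (x̄ - μ₀)/SE = (198.00 - 202)/1.5765 = -2.5373
Critical value: ±1.960
p-value = 0.0112
Decision: reject H₀

Answer: z = -2.5373, reject H₀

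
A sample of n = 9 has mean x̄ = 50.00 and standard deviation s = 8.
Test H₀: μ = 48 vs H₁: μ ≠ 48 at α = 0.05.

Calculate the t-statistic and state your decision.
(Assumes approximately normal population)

Answer: t = 0.7500, fail to reject H₀

Derivation:
df = n - 1 = 8
SE = s/√n = 8/√9 = 2.6667
t = (x̄ - μ₀)/SE = (50.00 - 48)/2.6667 = 0.7500
Critical value: t_{0.025,8} = ±2.306
p-value ≈ 0.4747
Decision: fail to reject H₀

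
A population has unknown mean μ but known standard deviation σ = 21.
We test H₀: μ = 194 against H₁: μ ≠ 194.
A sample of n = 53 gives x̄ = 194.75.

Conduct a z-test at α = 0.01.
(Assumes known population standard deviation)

Standard error: SE = σ/√n = 21/√53 = 2.8846
z-statistic: z = (x̄ - μ₀)/SE = (194.75 - 194)/2.8846 = 0.2600
Critical value: ±2.576
p-value = 0.7949
Decision: fail to reject H₀

Answer: z = 0.2600, fail to reject H₀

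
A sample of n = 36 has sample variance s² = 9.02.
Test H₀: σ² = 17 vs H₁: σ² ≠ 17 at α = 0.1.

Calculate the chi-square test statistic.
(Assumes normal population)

Answer: χ² = 18.5706, reject H₀

Derivation:
df = n - 1 = 35
χ² = (n-1)s²/σ₀² = 35×9.02/17 = 18.5706
Critical values: χ²_{0.95,35} = 22.465, χ²_{0.05,35} = 49.802
Rejection region: χ² < 22.465 or χ² > 49.802
Decision: reject H₀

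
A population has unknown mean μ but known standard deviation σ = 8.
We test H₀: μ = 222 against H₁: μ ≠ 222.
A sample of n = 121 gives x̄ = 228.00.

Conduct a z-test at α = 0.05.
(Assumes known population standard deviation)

Answer: z = 8.2497, reject H₀

Derivation:
Standard error: SE = σ/√n = 8/√121 = 0.7273
z-statistic: z = (x̄ - μ₀)/SE = (228.00 - 222)/0.7273 = 8.2497
Critical value: ±1.960
p-value < 0.0001
Decision: reject H₀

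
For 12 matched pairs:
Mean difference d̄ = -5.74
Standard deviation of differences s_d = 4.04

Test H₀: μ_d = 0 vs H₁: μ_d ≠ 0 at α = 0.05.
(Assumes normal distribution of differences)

Answer: t = -4.9220, reject H₀

Derivation:
df = n - 1 = 11
SE = s_d/√n = 4.04/√12 = 1.1662
t = d̄/SE = -5.74/1.1662 = -4.9220
Critical value: t_{0.025,11} = ±2.201
p-value ≈ 0.0005
Decision: reject H₀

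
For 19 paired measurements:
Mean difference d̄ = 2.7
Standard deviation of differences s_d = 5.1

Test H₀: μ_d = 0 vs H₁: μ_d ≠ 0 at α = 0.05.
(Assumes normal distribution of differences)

df = n - 1 = 18
SE = s_d/√n = 5.1/√19 = 1.1700
t = d̄/SE = 2.7/1.1700 = 2.3077
Critical value: t_{0.025,18} = ±2.101
p-value ≈ 0.0331
Decision: reject H₀

Answer: t = 2.3077, reject H₀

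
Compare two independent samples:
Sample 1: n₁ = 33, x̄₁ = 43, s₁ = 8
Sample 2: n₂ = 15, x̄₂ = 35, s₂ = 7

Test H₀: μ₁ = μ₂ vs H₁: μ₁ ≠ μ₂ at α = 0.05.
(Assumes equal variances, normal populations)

Answer: t = 3.3324, reject H₀

Derivation:
Pooled variance: s²_p = [32×8² + 14×7²]/(46) = 59.4348
s_p = 7.7094
SE = s_p×√(1/n₁ + 1/n₂) = 7.7094×√(1/33 + 1/15) = 2.4007
t = (x̄₁ - x̄₂)/SE = (43 - 35)/2.4007 = 3.3324
df = 46, t-critical = ±2.013
Decision: reject H₀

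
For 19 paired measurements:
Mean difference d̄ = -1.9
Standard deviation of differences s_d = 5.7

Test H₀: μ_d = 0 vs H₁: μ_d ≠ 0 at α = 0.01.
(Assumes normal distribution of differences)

df = n - 1 = 18
SE = s_d/√n = 5.7/√19 = 1.3077
t = d̄/SE = -1.9/1.3077 = -1.4529
Critical value: t_{0.005,18} = ±2.878
p-value ≈ 0.1635
Decision: fail to reject H₀

Answer: t = -1.4529, fail to reject H₀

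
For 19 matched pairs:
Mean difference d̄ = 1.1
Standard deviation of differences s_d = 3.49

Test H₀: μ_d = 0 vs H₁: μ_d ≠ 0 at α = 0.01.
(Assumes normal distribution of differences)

Answer: t = 1.3738, fail to reject H₀

Derivation:
df = n - 1 = 18
SE = s_d/√n = 3.49/√19 = 0.8007
t = d̄/SE = 1.1/0.8007 = 1.3738
Critical value: t_{0.005,18} = ±2.878
p-value ≈ 0.1864
Decision: fail to reject H₀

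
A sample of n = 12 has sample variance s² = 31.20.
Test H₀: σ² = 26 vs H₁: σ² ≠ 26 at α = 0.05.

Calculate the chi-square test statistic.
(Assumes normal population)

Answer: χ² = 13.2000, fail to reject H₀

Derivation:
df = n - 1 = 11
χ² = (n-1)s²/σ₀² = 11×31.20/26 = 13.2000
Critical values: χ²_{0.975,11} = 3.816, χ²_{0.025,11} = 21.920
Rejection region: χ² < 3.816 or χ² > 21.920
Decision: fail to reject H₀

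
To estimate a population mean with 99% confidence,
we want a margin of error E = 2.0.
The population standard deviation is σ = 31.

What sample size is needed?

Answer: n = 1595

Derivation:
z_0.005 = 2.576
n = (z×σ/E)² = (2.576×31/2.0)²
n = 1594.2452
Round up: n = 1595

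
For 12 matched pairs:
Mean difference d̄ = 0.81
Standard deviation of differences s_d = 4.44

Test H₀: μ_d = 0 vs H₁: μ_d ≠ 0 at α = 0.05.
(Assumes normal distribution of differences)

Answer: t = 0.6320, fail to reject H₀

Derivation:
df = n - 1 = 11
SE = s_d/√n = 4.44/√12 = 1.2817
t = d̄/SE = 0.81/1.2817 = 0.6320
Critical value: t_{0.025,11} = ±2.201
p-value ≈ 0.5403
Decision: fail to reject H₀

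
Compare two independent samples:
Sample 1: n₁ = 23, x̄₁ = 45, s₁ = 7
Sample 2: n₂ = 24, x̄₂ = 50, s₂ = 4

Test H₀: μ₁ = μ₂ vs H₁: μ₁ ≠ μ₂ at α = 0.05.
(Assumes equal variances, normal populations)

Pooled variance: s²_p = [22×7² + 23×4²]/(45) = 32.1333
s_p = 5.6686
SE = s_p×√(1/n₁ + 1/n₂) = 5.6686×√(1/23 + 1/24) = 1.6541
t = (x̄₁ - x̄₂)/SE = (45 - 50)/1.6541 = -3.0228
df = 45, t-critical = ±2.014
Decision: reject H₀

Answer: t = -3.0228, reject H₀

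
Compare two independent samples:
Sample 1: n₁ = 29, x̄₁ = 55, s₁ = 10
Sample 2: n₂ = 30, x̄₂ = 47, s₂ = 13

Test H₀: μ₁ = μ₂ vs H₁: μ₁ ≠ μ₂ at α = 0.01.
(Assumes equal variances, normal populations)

Answer: t = 2.6430, fail to reject H₀

Derivation:
Pooled variance: s²_p = [28×10² + 29×13²]/(57) = 135.1053
s_p = 11.6235
SE = s_p×√(1/n₁ + 1/n₂) = 11.6235×√(1/29 + 1/30) = 3.0269
t = (x̄₁ - x̄₂)/SE = (55 - 47)/3.0269 = 2.6430
df = 57, t-critical = ±2.665
Decision: fail to reject H₀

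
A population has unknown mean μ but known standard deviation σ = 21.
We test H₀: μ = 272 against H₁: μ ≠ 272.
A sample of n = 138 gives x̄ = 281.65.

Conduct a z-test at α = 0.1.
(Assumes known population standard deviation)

Answer: z = 5.3983, reject H₀

Derivation:
Standard error: SE = σ/√n = 21/√138 = 1.7876
z-statistic: z = (x̄ - μ₀)/SE = (281.65 - 272)/1.7876 = 5.3983
Critical value: ±1.645
p-value < 0.0001
Decision: reject H₀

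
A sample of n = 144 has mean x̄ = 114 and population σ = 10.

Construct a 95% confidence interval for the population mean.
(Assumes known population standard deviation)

Confidence level: 95%, α = 0.05
z_0.025 = 1.960
SE = σ/√n = 10/√144 = 0.8333
Margin of error = 1.960 × 0.8333 = 1.6333
CI: x̄ ± margin = 114 ± 1.6333
CI: (112.3667, 115.6333)

Answer: (112.3667, 115.6333)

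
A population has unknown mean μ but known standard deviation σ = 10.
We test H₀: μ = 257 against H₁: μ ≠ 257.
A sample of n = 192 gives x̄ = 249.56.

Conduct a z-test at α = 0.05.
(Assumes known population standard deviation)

Standard error: SE = σ/√n = 10/√192 = 0.7217
z-statistic: z = (x̄ - μ₀)/SE = (249.56 - 257)/0.7217 = -10.3090
Critical value: ±1.960
p-value < 0.0001
Decision: reject H₀

Answer: z = -10.3090, reject H₀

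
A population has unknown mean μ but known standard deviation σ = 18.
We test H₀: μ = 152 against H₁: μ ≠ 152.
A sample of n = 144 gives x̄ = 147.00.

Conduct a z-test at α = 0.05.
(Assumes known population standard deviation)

Answer: z = -3.3333, reject H₀

Derivation:
Standard error: SE = σ/√n = 18/√144 = 1.5000
z-statistic: z = (x̄ - μ₀)/SE = (147.00 - 152)/1.5000 = -3.3333
Critical value: ±1.960
p-value = 0.0009
Decision: reject H₀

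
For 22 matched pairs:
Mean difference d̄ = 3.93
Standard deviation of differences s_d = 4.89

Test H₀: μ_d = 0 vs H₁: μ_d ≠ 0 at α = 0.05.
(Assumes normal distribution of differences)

df = n - 1 = 21
SE = s_d/√n = 4.89/√22 = 1.0426
t = d̄/SE = 3.93/1.0426 = 3.7694
Critical value: t_{0.025,21} = ±2.080
p-value ≈ 0.0011
Decision: reject H₀

Answer: t = 3.7694, reject H₀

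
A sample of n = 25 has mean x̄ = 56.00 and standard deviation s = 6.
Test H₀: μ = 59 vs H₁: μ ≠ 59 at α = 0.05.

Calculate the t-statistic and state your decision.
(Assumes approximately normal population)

Answer: t = -2.5000, reject H₀

Derivation:
df = n - 1 = 24
SE = s/√n = 6/√25 = 1.2000
t = (x̄ - μ₀)/SE = (56.00 - 59)/1.2000 = -2.5000
Critical value: t_{0.025,24} = ±2.064
p-value ≈ 0.0197
Decision: reject H₀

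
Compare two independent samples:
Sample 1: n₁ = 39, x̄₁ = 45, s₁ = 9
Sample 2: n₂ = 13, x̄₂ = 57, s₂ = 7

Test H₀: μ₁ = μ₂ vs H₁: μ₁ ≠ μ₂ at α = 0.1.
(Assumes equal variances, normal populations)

Pooled variance: s²_p = [38×9² + 12×7²]/(50) = 73.3200
s_p = 8.5627
SE = s_p×√(1/n₁ + 1/n₂) = 8.5627×√(1/39 + 1/13) = 2.7423
t = (x̄₁ - x̄₂)/SE = (45 - 57)/2.7423 = -4.3759
df = 50, t-critical = ±1.676
Decision: reject H₀

Answer: t = -4.3759, reject H₀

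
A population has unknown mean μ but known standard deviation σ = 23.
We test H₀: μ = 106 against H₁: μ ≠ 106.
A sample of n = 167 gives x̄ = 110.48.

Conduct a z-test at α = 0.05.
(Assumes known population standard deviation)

Standard error: SE = σ/√n = 23/√167 = 1.7798
z-statistic: z = (x̄ - μ₀)/SE = (110.48 - 106)/1.7798 = 2.5171
Critical value: ±1.960
p-value = 0.0118
Decision: reject H₀

Answer: z = 2.5171, reject H₀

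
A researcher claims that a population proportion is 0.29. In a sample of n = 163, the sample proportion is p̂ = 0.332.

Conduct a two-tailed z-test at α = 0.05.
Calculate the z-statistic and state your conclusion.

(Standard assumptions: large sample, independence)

H₀: p = 0.29, H₁: p ≠ 0.29
Standard error: SE = √(p₀(1-p₀)/n) = √(0.29×0.71/163) = 0.035541
z-statistic: z = (p̂ - p₀)/SE = (0.332 - 0.29)/0.035541 = 1.1817
Critical value: z_0.025 = ±1.960
p-value = 0.2373
Decision: fail to reject H₀ at α = 0.05

Answer: z = 1.1817, fail to reject H₀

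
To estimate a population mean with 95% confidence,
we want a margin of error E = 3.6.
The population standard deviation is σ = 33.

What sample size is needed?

Answer: n = 323

Derivation:
z_0.025 = 1.960
n = (z×σ/E)² = (1.960×33/3.6)²
n = 322.8011
Round up: n = 323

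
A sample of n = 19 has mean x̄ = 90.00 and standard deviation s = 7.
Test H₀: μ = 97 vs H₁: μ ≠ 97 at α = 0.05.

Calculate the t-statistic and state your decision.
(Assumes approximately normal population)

df = n - 1 = 18
SE = s/√n = 7/√19 = 1.6059
t = (x̄ - μ₀)/SE = (90.00 - 97)/1.6059 = -4.3589
Critical value: t_{0.025,18} = ±2.101
p-value ≈ 0.0004
Decision: reject H₀

Answer: t = -4.3589, reject H₀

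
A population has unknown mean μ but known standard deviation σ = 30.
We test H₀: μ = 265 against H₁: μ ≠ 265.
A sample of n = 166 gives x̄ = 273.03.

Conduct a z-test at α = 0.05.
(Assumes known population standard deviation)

Answer: z = 3.4486, reject H₀

Derivation:
Standard error: SE = σ/√n = 30/√166 = 2.3285
z-statistic: z = (x̄ - μ₀)/SE = (273.03 - 265)/2.3285 = 3.4486
Critical value: ±1.960
p-value = 0.0006
Decision: reject H₀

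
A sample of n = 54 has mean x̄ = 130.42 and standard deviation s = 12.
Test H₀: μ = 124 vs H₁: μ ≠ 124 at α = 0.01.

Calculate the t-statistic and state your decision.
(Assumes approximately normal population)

df = n - 1 = 53
SE = s/√n = 12/√54 = 1.6330
t = (x̄ - μ₀)/SE = (130.42 - 124)/1.6330 = 3.9314
Critical value: t_{0.005,53} = ±2.672
p-value ≈ 0.0002
Decision: reject H₀

Answer: t = 3.9314, reject H₀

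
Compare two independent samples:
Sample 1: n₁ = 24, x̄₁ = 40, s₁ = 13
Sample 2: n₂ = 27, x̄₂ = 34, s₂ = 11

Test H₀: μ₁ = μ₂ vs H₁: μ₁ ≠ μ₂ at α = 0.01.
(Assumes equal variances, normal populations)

Answer: t = 1.7852, fail to reject H₀

Derivation:
Pooled variance: s²_p = [23×13² + 26×11²]/(49) = 143.5306
s_p = 11.9804
SE = s_p×√(1/n₁ + 1/n₂) = 11.9804×√(1/24 + 1/27) = 3.3610
t = (x̄₁ - x̄₂)/SE = (40 - 34)/3.3610 = 1.7852
df = 49, t-critical = ±2.680
Decision: fail to reject H₀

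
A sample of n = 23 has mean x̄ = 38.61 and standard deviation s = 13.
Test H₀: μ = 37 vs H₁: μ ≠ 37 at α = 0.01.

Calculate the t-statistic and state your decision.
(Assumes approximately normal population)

Answer: t = 0.5939, fail to reject H₀

Derivation:
df = n - 1 = 22
SE = s/√n = 13/√23 = 2.7107
t = (x̄ - μ₀)/SE = (38.61 - 37)/2.7107 = 0.5939
Critical value: t_{0.005,22} = ±2.819
p-value ≈ 0.5586
Decision: fail to reject H₀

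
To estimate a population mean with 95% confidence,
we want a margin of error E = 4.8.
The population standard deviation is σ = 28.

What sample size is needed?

z_0.025 = 1.960
n = (z×σ/E)² = (1.960×28/4.8)²
n = 130.7211
Round up: n = 131

Answer: n = 131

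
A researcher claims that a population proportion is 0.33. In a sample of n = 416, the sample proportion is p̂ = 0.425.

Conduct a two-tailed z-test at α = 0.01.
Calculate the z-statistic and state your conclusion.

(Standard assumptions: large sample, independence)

H₀: p = 0.33, H₁: p ≠ 0.33
Standard error: SE = √(p₀(1-p₀)/n) = √(0.33×0.67/416) = 0.023054
z-statistic: z = (p̂ - p₀)/SE = (0.425 - 0.33)/0.023054 = 4.1208
Critical value: z_0.005 = ±2.576
p-value < 0.0001
Decision: reject H₀ at α = 0.01

Answer: z = 4.1208, reject H₀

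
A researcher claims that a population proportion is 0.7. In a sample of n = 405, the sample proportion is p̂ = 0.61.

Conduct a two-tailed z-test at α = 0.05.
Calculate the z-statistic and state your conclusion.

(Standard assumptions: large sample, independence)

H₀: p = 0.7, H₁: p ≠ 0.7
Standard error: SE = √(p₀(1-p₀)/n) = √(0.7×0.3/405) = 0.022771
z-statistic: z = (p̂ - p₀)/SE = (0.61 - 0.7)/0.022771 = -3.9524
Critical value: z_0.025 = ±1.960
p-value = 0.0001
Decision: reject H₀ at α = 0.05

Answer: z = -3.9524, reject H₀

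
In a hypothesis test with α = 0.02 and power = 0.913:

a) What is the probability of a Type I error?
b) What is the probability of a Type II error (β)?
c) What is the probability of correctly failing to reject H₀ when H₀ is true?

a) Type I error probability = α = 0.02
b) Power = P(reject H₀ | H₁ true) = 1 - β = 0.913, so Type II error probability = β = 1 - Power = 0.087
c) P(fail to reject H₀ | H₀ true) = 1 - α = 0.98

Answer: a) 0.02, b) 0.087, c) 0.98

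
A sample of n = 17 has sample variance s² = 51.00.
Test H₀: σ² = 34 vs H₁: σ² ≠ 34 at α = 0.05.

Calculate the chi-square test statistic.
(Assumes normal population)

Answer: χ² = 24.0000, fail to reject H₀

Derivation:
df = n - 1 = 16
χ² = (n-1)s²/σ₀² = 16×51.00/34 = 24.0000
Critical values: χ²_{0.975,16} = 6.908, χ²_{0.025,16} = 28.845
Rejection region: χ² < 6.908 or χ² > 28.845
Decision: fail to reject H₀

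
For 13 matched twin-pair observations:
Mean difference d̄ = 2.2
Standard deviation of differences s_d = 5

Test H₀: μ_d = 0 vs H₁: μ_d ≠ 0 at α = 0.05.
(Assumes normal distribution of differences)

df = n - 1 = 12
SE = s_d/√n = 5/√13 = 1.3868
t = d̄/SE = 2.2/1.3868 = 1.5864
Critical value: t_{0.025,12} = ±2.179
p-value ≈ 0.1386
Decision: fail to reject H₀

Answer: t = 1.5864, fail to reject H₀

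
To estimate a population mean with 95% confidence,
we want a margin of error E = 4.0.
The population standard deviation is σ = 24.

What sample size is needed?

Answer: n = 139

Derivation:
z_0.025 = 1.960
n = (z×σ/E)² = (1.960×24/4.0)²
n = 138.2976
Round up: n = 139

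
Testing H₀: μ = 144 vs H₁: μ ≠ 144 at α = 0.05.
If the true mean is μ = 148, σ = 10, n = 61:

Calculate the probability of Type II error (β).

Answer: β ≈ 0.1222

Derivation:
SE = σ/√n = 10/√61 = 1.2804
Critical values: μ₀ ± z_0.025×SE = 144 ± 1.960×1.2804
Acceptance region: (141.4904, 146.5096)
Under H₁ (μ = 148): z_high = (146.5096 - 148)/1.2804 = -1.1640, z_low = (141.4904 - 148)/1.2804 = -5.0840
β = P(not reject | H₁) = Φ(-1.1640) - Φ(-5.0840) ≈ 0.1222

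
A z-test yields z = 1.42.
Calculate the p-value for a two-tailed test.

For z = 1.42:
p = 2×P(Z > |1.42|) = 2×(1 - Φ(1.42)) = 0.1556

Answer: p-value ≈ 0.1556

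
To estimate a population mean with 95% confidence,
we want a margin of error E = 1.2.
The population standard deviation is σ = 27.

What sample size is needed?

z_0.025 = 1.960
n = (z×σ/E)² = (1.960×27/1.2)²
n = 1944.8100
Round up: n = 1945

Answer: n = 1945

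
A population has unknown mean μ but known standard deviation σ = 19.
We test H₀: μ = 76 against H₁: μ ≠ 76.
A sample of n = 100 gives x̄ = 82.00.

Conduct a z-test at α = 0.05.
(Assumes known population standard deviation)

Standard error: SE = σ/√n = 19/√100 = 1.9000
z-statistic: z = (x̄ - μ₀)/SE = (82.00 - 76)/1.9000 = 3.1579
Critical value: ±1.960
p-value = 0.0016
Decision: reject H₀

Answer: z = 3.1579, reject H₀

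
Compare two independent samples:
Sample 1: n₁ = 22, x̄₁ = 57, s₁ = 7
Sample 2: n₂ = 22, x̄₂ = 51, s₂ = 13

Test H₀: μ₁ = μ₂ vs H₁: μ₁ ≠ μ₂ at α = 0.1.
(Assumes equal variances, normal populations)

Pooled variance: s²_p = [21×7² + 21×13²]/(42) = 109.0000
s_p = 10.4403
SE = s_p×√(1/n₁ + 1/n₂) = 10.4403×√(1/22 + 1/22) = 3.1479
t = (x̄₁ - x̄₂)/SE = (57 - 51)/3.1479 = 1.9060
df = 42, t-critical = ±1.682
Decision: reject H₀

Answer: t = 1.9060, reject H₀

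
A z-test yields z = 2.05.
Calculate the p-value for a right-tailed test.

For z = 2.05:
p = P(Z > 2.05) = 1 - Φ(2.05) = 0.0202

Answer: p-value ≈ 0.0202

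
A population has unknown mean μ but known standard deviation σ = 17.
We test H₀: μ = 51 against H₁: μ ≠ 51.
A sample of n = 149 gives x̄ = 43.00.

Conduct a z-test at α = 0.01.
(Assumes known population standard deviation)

Answer: z = -5.7442, reject H₀

Derivation:
Standard error: SE = σ/√n = 17/√149 = 1.3927
z-statistic: z = (x̄ - μ₀)/SE = (43.00 - 51)/1.3927 = -5.7442
Critical value: ±2.576
p-value < 0.0001
Decision: reject H₀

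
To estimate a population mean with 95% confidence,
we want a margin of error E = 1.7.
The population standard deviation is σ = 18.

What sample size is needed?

Answer: n = 431

Derivation:
z_0.025 = 1.960
n = (z×σ/E)² = (1.960×18/1.7)²
n = 430.6846
Round up: n = 431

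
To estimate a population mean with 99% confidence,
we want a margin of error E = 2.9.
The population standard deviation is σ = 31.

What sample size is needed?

Answer: n = 759

Derivation:
z_0.005 = 2.576
n = (z×σ/E)² = (2.576×31/2.9)²
n = 758.2617
Round up: n = 759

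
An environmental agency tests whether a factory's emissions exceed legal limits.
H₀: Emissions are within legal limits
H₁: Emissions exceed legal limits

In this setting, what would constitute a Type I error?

Type I error: rejecting H₀ when it is actually true (false positive).
Type II error: failing to reject H₀ when H₁ is actually true (false negative).

Answer: Citing a compliant factory for excess emissions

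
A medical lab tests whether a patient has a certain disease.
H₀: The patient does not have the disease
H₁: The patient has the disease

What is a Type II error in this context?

Answer: Failing to diagnose a patient who actually has the disease (false negative)

Derivation:
A Type I error (probability α) occurs when we reject a true H₀.
A Type II error (probability β) occurs when we fail to reject a false H₀.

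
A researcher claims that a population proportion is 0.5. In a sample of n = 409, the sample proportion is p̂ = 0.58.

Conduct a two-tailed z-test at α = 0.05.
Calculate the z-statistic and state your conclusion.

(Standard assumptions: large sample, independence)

H₀: p = 0.5, H₁: p ≠ 0.5
Standard error: SE = √(p₀(1-p₀)/n) = √(0.5×0.5/409) = 0.024723
z-statistic: z = (p̂ - p₀)/SE = (0.58 - 0.5)/0.024723 = 3.2359
Critical value: z_0.025 = ±1.960
p-value = 0.0012
Decision: reject H₀ at α = 0.05

Answer: z = 3.2359, reject H₀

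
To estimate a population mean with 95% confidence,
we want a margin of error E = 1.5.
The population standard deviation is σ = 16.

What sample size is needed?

Answer: n = 438

Derivation:
z_0.025 = 1.960
n = (z×σ/E)² = (1.960×16/1.5)²
n = 437.0887
Round up: n = 438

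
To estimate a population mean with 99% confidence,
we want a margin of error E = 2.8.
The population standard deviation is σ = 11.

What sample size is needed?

z_0.005 = 2.576
n = (z×σ/E)² = (2.576×11/2.8)²
n = 102.4144
Round up: n = 103

Answer: n = 103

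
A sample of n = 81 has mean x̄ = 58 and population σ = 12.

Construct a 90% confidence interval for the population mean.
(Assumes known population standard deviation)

Answer: (55.8067, 60.1933)

Derivation:
Confidence level: 90%, α = 0.1
z_0.05 = 1.645
SE = σ/√n = 12/√81 = 1.3333
Margin of error = 1.645 × 1.3333 = 2.1933
CI: x̄ ± margin = 58 ± 2.1933
CI: (55.8067, 60.1933)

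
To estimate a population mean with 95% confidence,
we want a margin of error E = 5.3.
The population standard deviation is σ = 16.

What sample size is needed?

Answer: n = 36

Derivation:
z_0.025 = 1.960
n = (z×σ/E)² = (1.960×16/5.3)²
n = 35.0107
Round up: n = 36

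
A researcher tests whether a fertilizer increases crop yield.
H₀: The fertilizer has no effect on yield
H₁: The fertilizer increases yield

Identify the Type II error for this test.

Answer: Failing to recommend an effective fertilizer

Derivation:
Type I error (α): Rejecting H₀ when H₀ is true
Type II error (β): Failing to reject H₀ when H₁ is true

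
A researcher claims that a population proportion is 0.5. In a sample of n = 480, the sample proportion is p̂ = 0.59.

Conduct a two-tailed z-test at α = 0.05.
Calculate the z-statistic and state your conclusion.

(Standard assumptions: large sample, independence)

H₀: p = 0.5, H₁: p ≠ 0.5
Standard error: SE = √(p₀(1-p₀)/n) = √(0.5×0.5/480) = 0.022822
z-statistic: z = (p̂ - p₀)/SE = (0.59 - 0.5)/0.022822 = 3.9436
Critical value: z_0.025 = ±1.960
p-value = 0.0001
Decision: reject H₀ at α = 0.05

Answer: z = 3.9436, reject H₀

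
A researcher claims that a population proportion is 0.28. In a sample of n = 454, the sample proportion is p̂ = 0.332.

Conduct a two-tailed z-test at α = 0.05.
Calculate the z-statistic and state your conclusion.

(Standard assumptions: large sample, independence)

Answer: z = 2.4676, reject H₀

Derivation:
H₀: p = 0.28, H₁: p ≠ 0.28
Standard error: SE = √(p₀(1-p₀)/n) = √(0.28×0.72/454) = 0.021073
z-statistic: z = (p̂ - p₀)/SE = (0.332 - 0.28)/0.021073 = 2.4676
Critical value: z_0.025 = ±1.960
p-value = 0.0136
Decision: reject H₀ at α = 0.05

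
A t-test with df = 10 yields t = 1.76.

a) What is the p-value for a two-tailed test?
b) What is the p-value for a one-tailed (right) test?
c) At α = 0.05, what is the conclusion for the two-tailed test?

Using t-distribution with df = 10:
a) Two-tailed: p = 2×P(T > 1.76) = 0.1089
b) One-tailed: p = P(T > 1.76) = 0.0545
c) 0.1089 ≥ 0.05, fail to reject H₀

Answer: a) 0.1089, b) 0.0545, c) fail to reject H₀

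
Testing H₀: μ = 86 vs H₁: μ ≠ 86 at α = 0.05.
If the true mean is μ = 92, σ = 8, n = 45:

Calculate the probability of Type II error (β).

Answer: β ≈ 0.0011

Derivation:
SE = σ/√n = 8/√45 = 1.1926
Critical values: μ₀ ± z_0.025×SE = 86 ± 1.960×1.1926
Acceptance region: (83.6625, 88.3375)
Under H₁ (μ = 92): z_high = (88.3375 - 92)/1.1926 = -3.0710, z_low = (83.6625 - 92)/1.1926 = -6.9910
β = P(not reject | H₁) = Φ(-3.0710) - Φ(-6.9910) ≈ 0.0011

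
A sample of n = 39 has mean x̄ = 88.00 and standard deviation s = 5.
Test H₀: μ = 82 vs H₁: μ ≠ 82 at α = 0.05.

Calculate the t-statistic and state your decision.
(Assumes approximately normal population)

Answer: t = 7.4944, reject H₀

Derivation:
df = n - 1 = 38
SE = s/√n = 5/√39 = 0.8006
t = (x̄ - μ₀)/SE = (88.00 - 82)/0.8006 = 7.4944
Critical value: t_{0.025,38} = ±2.024
p-value < 0.0001
Decision: reject H₀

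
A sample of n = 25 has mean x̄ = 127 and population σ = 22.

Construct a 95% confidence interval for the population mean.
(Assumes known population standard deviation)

Confidence level: 95%, α = 0.05
z_0.025 = 1.960
SE = σ/√n = 22/√25 = 4.4000
Margin of error = 1.960 × 4.4000 = 8.6240
CI: x̄ ± margin = 127 ± 8.6240
CI: (118.3760, 135.6240)

Answer: (118.3760, 135.6240)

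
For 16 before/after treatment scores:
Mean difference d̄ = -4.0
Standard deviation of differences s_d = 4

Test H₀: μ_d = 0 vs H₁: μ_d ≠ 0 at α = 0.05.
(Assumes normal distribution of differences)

Answer: t = -4.0000, reject H₀

Derivation:
df = n - 1 = 15
SE = s_d/√n = 4/√16 = 1.0000
t = d̄/SE = -4.0/1.0000 = -4.0000
Critical value: t_{0.025,15} = ±2.131
p-value ≈ 0.0012
Decision: reject H₀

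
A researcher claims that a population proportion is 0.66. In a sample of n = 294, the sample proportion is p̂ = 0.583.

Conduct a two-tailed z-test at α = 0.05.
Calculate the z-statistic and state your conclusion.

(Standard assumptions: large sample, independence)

Answer: z = -2.7871, reject H₀

Derivation:
H₀: p = 0.66, H₁: p ≠ 0.66
Standard error: SE = √(p₀(1-p₀)/n) = √(0.66×0.34/294) = 0.027627
z-statistic: z = (p̂ - p₀)/SE = (0.583 - 0.66)/0.027627 = -2.7871
Critical value: z_0.025 = ±1.960
p-value = 0.0053
Decision: reject H₀ at α = 0.05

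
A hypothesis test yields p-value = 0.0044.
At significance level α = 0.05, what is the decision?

Answer: reject H₀

Derivation:
Compare p-value to α:
0.0044 < 0.05
Decision: reject H₀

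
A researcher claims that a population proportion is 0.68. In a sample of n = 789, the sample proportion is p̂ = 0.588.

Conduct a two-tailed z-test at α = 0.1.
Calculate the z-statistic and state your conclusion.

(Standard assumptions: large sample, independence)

Answer: z = -5.5398, reject H₀

Derivation:
H₀: p = 0.68, H₁: p ≠ 0.68
Standard error: SE = √(p₀(1-p₀)/n) = √(0.68×0.32/789) = 0.016607
z-statistic: z = (p̂ - p₀)/SE = (0.588 - 0.68)/0.016607 = -5.5398
Critical value: z_0.05 = ±1.645
p-value < 0.0001
Decision: reject H₀ at α = 0.1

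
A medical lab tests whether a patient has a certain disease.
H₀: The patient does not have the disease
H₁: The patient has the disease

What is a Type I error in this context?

Answer: Diagnosing a healthy patient as having the disease (false positive)

Derivation:
A Type I error (probability α) occurs when we reject a true H₀.
A Type II error (probability β) occurs when we fail to reject a false H₀.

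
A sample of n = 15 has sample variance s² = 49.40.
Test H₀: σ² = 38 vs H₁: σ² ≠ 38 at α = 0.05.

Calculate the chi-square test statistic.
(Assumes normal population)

df = n - 1 = 14
χ² = (n-1)s²/σ₀² = 14×49.40/38 = 18.2000
Critical values: χ²_{0.975,14} = 5.629, χ²_{0.025,14} = 26.119
Rejection region: χ² < 5.629 or χ² > 26.119
Decision: fail to reject H₀

Answer: χ² = 18.2000, fail to reject H₀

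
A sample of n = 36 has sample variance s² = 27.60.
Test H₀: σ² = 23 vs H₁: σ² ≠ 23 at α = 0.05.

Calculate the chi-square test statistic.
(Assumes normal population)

Answer: χ² = 42.0000, fail to reject H₀

Derivation:
df = n - 1 = 35
χ² = (n-1)s²/σ₀² = 35×27.60/23 = 42.0000
Critical values: χ²_{0.975,35} = 20.569, χ²_{0.025,35} = 53.203
Rejection region: χ² < 20.569 or χ² > 53.203
Decision: fail to reject H₀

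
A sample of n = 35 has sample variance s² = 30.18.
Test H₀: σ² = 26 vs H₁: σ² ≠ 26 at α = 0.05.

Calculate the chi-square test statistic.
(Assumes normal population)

Answer: χ² = 39.4662, fail to reject H₀

Derivation:
df = n - 1 = 34
χ² = (n-1)s²/σ₀² = 34×30.18/26 = 39.4662
Critical values: χ²_{0.975,34} = 19.806, χ²_{0.025,34} = 51.966
Rejection region: χ² < 19.806 or χ² > 51.966
Decision: fail to reject H₀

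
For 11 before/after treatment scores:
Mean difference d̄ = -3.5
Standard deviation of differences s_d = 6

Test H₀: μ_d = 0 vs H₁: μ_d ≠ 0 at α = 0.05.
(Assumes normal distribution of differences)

Answer: t = -1.9347, fail to reject H₀

Derivation:
df = n - 1 = 10
SE = s_d/√n = 6/√11 = 1.8091
t = d̄/SE = -3.5/1.8091 = -1.9347
Critical value: t_{0.025,10} = ±2.228
p-value ≈ 0.0818
Decision: fail to reject H₀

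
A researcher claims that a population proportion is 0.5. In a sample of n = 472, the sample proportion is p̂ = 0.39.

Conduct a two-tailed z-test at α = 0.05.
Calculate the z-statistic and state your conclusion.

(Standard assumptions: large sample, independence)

H₀: p = 0.5, H₁: p ≠ 0.5
Standard error: SE = √(p₀(1-p₀)/n) = √(0.5×0.5/472) = 0.023014
z-statistic: z = (p̂ - p₀)/SE = (0.39 - 0.5)/0.023014 = -4.7797
Critical value: z_0.025 = ±1.960
p-value < 0.0001
Decision: reject H₀ at α = 0.05

Answer: z = -4.7797, reject H₀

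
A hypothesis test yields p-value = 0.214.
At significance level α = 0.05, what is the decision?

Answer: fail to reject H₀

Derivation:
Compare p-value to α:
0.214 ≥ 0.05
Decision: fail to reject H₀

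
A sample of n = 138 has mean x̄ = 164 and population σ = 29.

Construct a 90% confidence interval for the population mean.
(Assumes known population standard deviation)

Confidence level: 90%, α = 0.1
z_0.05 = 1.645
SE = σ/√n = 29/√138 = 2.4686
Margin of error = 1.645 × 2.4686 = 4.0608
CI: x̄ ± margin = 164 ± 4.0608
CI: (159.9392, 168.0608)

Answer: (159.9392, 168.0608)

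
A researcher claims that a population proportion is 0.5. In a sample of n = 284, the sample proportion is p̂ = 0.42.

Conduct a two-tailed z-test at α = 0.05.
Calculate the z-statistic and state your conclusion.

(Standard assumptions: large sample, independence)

Answer: z = -2.6963, reject H₀

Derivation:
H₀: p = 0.5, H₁: p ≠ 0.5
Standard error: SE = √(p₀(1-p₀)/n) = √(0.5×0.5/284) = 0.029670
z-statistic: z = (p̂ - p₀)/SE = (0.42 - 0.5)/0.029670 = -2.6963
Critical value: z_0.025 = ±1.960
p-value = 0.0070
Decision: reject H₀ at α = 0.05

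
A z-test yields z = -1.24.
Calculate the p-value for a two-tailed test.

Answer: p-value ≈ 0.2150

Derivation:
For z = -1.24:
p = 2×P(Z > |-1.24|) = 2×(1 - Φ(1.24)) = 0.2150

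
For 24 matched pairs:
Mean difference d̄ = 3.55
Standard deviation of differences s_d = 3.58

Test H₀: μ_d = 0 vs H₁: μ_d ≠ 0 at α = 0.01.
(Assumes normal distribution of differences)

Answer: t = 4.8577, reject H₀

Derivation:
df = n - 1 = 23
SE = s_d/√n = 3.58/√24 = 0.7308
t = d̄/SE = 3.55/0.7308 = 4.8577
Critical value: t_{0.005,23} = ±2.807
p-value ≈ 0.0001
Decision: reject H₀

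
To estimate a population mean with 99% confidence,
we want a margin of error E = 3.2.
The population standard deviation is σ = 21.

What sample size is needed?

z_0.005 = 2.576
n = (z×σ/E)² = (2.576×21/3.2)²
n = 285.7790
Round up: n = 286

Answer: n = 286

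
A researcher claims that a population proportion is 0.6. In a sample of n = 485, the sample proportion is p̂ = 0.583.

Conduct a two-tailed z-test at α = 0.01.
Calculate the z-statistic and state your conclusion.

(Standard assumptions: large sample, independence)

H₀: p = 0.6, H₁: p ≠ 0.6
Standard error: SE = √(p₀(1-p₀)/n) = √(0.6×0.4/485) = 0.022245
z-statistic: z = (p̂ - p₀)/SE = (0.583 - 0.6)/0.022245 = -0.7642
Critical value: z_0.005 = ±2.576
p-value = 0.4447
Decision: fail to reject H₀ at α = 0.01

Answer: z = -0.7642, fail to reject H₀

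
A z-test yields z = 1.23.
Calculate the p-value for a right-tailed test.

For z = 1.23:
p = P(Z > 1.23) = 1 - Φ(1.23) = 0.1093

Answer: p-value ≈ 0.1093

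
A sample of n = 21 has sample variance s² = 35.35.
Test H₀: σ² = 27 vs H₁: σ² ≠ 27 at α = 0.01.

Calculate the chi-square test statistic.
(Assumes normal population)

df = n - 1 = 20
χ² = (n-1)s²/σ₀² = 20×35.35/27 = 26.1852
Critical values: χ²_{0.995,20} = 7.434, χ²_{0.005,20} = 39.997
Rejection region: χ² < 7.434 or χ² > 39.997
Decision: fail to reject H₀

Answer: χ² = 26.1852, fail to reject H₀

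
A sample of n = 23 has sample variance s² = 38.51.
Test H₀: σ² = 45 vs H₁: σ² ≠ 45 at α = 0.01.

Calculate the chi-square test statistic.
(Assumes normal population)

df = n - 1 = 22
χ² = (n-1)s²/σ₀² = 22×38.51/45 = 18.8271
Critical values: χ²_{0.995,22} = 8.643, χ²_{0.005,22} = 42.796
Rejection region: χ² < 8.643 or χ² > 42.796
Decision: fail to reject H₀

Answer: χ² = 18.8271, fail to reject H₀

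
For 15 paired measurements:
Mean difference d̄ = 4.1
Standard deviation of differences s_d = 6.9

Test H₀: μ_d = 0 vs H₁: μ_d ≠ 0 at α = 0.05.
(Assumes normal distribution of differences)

df = n - 1 = 14
SE = s_d/√n = 6.9/√15 = 1.7816
t = d̄/SE = 4.1/1.7816 = 2.3013
Critical value: t_{0.025,14} = ±2.145
p-value ≈ 0.0373
Decision: reject H₀

Answer: t = 2.3013, reject H₀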